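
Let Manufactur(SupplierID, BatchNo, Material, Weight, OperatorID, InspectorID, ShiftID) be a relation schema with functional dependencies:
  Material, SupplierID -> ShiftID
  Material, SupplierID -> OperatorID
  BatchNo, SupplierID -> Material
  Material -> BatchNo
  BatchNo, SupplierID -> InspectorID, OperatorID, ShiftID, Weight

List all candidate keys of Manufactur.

{BatchNo, SupplierID}, {Material, SupplierID}

{SupplierID} never appears on the right of any FD, so every key must include it.
Closure of {BatchNo, SupplierID} is {BatchNo, InspectorID, Material, OperatorID, ShiftID, SupplierID, Weight}, the whole schema; {BatchNo, SupplierID} is a candidate key.
Closure of {Material, SupplierID} is {BatchNo, InspectorID, Material, OperatorID, ShiftID, SupplierID, Weight}, the whole schema; {Material, SupplierID} is a candidate key.
These are minimal and exhaustive — every other superkey contains one of them.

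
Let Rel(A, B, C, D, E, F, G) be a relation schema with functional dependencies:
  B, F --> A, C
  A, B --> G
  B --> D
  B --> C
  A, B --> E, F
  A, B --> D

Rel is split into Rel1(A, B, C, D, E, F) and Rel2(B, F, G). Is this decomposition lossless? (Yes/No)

The shared attributes are {B, F} and {B, F}⁺ = {A, B, C, D, E, F, G}.
Rel1 is contained in that closure, so Rel1 ∩ Rel2 --> Rel1 holds and the join is lossless.

Yes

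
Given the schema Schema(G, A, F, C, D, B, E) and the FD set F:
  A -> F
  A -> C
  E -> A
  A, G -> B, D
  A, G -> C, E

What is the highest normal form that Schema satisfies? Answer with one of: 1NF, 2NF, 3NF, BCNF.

Candidate keys: {A, G}, {E, G}. Prime attributes: {A, E, G}.
A -> F breaks BCNF: {A}⁺ = {A, C, F}, so {A} is not a superkey.
Because {F} is non-prime and the left side of A -> F is not a superkey, the relation is not in 3NF.
{A} is a proper subset of the key {A, G}, and {A}⁺ contains the non-prime attributes {C, F} — a partial dependency, so 2NF is violated.

1NF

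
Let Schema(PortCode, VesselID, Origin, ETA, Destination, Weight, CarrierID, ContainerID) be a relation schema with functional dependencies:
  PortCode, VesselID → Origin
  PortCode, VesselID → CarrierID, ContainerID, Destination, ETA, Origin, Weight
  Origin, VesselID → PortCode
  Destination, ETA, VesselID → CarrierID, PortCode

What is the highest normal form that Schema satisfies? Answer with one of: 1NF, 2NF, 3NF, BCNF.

BCNF

Candidate keys: {Destination, ETA, VesselID}, {Origin, VesselID}, {PortCode, VesselID}. Prime attributes: {Destination, ETA, Origin, PortCode, VesselID}.
Every FD has a superkey on the left, so the relation is in BCNF.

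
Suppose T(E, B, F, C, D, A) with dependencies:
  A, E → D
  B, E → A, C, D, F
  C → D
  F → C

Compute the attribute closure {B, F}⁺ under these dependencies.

{B, C, D, F}

Start with {B, F}.
F → C applies; add {C} → now {B, C, F}.
C → D applies; add {D} → now {B, C, D, F}.
No further FD applies.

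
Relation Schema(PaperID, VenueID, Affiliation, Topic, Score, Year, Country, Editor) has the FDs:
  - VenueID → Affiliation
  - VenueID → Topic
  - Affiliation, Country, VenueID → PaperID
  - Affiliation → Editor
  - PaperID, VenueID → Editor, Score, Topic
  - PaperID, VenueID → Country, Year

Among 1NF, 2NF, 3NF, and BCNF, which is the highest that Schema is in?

1NF

Candidate keys: {Country, VenueID}, {PaperID, VenueID}. Prime attributes: {Country, PaperID, VenueID}.
VenueID → Affiliation: {VenueID}⁺ = {Affiliation, Editor, Topic, VenueID}, which is not all of the attributes, so the left side is not a superkey — BCNF is violated.
VenueID → Affiliation determines the non-prime attribute {Affiliation} from a non-superkey — 3NF is violated.
{VenueID} is a proper subset of the key {Country, VenueID}, and {VenueID}⁺ contains the non-prime attributes {Affiliation, Editor, Topic} — a partial dependency, so 2NF is violated.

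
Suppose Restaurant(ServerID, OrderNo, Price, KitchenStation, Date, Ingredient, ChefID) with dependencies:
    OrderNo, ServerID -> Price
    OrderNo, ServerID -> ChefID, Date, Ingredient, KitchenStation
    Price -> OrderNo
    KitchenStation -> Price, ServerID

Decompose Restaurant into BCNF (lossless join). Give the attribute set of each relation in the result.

Candidate keys of the original relation: {KitchenStation}, {OrderNo, ServerID}, {Price, ServerID}.
In {ChefID, Date, Ingredient, KitchenStation, OrderNo, Price, ServerID}, {Price} is not a superkey ({Price}⁺ restricted to this set is {OrderNo, Price}), so split on Price -> OrderNo into {OrderNo, Price} and {ChefID, Date, Ingredient, KitchenStation, Price, ServerID}.
{OrderNo, Price} is in BCNF.
{ChefID, Date, Ingredient, KitchenStation, Price, ServerID} is in BCNF.

{ChefID, Date, Ingredient, KitchenStation, Price, ServerID}; {OrderNo, Price}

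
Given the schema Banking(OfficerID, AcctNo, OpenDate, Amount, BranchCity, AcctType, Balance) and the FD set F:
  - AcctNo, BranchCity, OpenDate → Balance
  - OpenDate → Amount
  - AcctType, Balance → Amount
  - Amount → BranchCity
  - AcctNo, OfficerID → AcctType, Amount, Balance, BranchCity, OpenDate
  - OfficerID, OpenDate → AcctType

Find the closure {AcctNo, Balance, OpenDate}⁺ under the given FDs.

Start with {AcctNo, Balance, OpenDate}.
OpenDate → Amount applies; add {Amount} → now {AcctNo, Amount, Balance, OpenDate}.
Amount → BranchCity applies; add {BranchCity} → now {AcctNo, Amount, Balance, BranchCity, OpenDate}.
No further FD applies.

{AcctNo, Amount, Balance, BranchCity, OpenDate}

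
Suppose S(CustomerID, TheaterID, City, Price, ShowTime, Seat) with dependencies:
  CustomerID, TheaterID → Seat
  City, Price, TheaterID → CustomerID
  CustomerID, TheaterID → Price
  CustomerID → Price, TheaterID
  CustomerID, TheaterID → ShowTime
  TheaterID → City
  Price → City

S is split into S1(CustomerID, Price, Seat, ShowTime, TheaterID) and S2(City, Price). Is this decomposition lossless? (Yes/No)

Yes

S1 ∩ S2 = {Price}; its closure under F is {City, Price}.
S2 is contained in that closure, so S1 ∩ S2 → S2 holds and the join is lossless.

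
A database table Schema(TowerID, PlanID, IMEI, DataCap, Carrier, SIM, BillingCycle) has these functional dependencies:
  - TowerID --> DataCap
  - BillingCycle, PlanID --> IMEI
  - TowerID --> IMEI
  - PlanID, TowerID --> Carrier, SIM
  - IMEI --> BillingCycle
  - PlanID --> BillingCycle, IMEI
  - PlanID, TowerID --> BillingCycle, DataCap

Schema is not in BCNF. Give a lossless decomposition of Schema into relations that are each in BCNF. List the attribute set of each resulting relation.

{BillingCycle, IMEI}; {Carrier, PlanID, SIM, TowerID}; {DataCap, IMEI, TowerID}

Candidate key of the original relation: {PlanID, TowerID}.
Within {BillingCycle, Carrier, DataCap, IMEI, PlanID, SIM, TowerID}: {TowerID}⁺ ∩ {BillingCycle, Carrier, DataCap, IMEI, PlanID, SIM, TowerID} = {BillingCycle, DataCap, IMEI, TowerID}, not the whole set, so TowerID --> BillingCycle, DataCap, IMEI violates BCNF; decompose into {BillingCycle, DataCap, IMEI, TowerID} and {Carrier, PlanID, SIM, TowerID}.
Within {BillingCycle, DataCap, IMEI, TowerID}: {IMEI}⁺ ∩ {BillingCycle, DataCap, IMEI, TowerID} = {BillingCycle, IMEI}, not the whole set, so IMEI --> BillingCycle violates BCNF; decompose into {BillingCycle, IMEI} and {DataCap, IMEI, TowerID}.
{BillingCycle, IMEI} has no BCNF violation.
{DataCap, IMEI, TowerID} has no BCNF violation.
{Carrier, PlanID, SIM, TowerID} has no BCNF violation.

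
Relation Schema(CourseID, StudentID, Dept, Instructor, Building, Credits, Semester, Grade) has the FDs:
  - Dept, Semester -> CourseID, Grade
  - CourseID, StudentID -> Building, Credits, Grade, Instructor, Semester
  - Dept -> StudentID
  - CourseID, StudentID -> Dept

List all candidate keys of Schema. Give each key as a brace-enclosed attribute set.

{CourseID, Dept}, {CourseID, StudentID}, {Dept, Semester}

{CourseID, Dept}⁺ = {Building, CourseID, Credits, Dept, Grade, Instructor, Semester, StudentID}, which is every attribute, so {CourseID, Dept} is a candidate key.
{CourseID, StudentID}⁺ = {Building, CourseID, Credits, Dept, Grade, Instructor, Semester, StudentID}, which is every attribute, so {CourseID, StudentID} is a candidate key.
{Dept, Semester}⁺ = {Building, CourseID, Credits, Dept, Grade, Instructor, Semester, StudentID}, which is every attribute, so {Dept, Semester} is a candidate key.
Any other superkey properly contains one of these, so there are no further candidate keys.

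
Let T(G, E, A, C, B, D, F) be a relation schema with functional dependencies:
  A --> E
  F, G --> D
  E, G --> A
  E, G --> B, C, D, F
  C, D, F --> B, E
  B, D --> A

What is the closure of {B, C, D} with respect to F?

Start with {B, C, D}.
B, D --> A applies; add {A} → now {A, B, C, D}.
A --> E applies; add {E} → now {A, B, C, D, E}.
No further FD applies.

{A, B, C, D, E}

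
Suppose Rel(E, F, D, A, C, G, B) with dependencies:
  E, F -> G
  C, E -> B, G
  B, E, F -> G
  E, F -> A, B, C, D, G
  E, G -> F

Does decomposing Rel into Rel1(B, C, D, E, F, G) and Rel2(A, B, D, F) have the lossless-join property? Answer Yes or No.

No

The shared attributes are {B, D, F} and {B, D, F}⁺ = {B, D, F}.
The closure covers neither Rel1 nor Rel2 entirely; the join is not lossless.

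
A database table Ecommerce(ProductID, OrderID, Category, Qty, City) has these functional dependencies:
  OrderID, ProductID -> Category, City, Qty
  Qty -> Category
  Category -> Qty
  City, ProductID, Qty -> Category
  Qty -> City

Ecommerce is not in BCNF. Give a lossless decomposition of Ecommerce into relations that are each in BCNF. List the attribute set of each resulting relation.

Candidate key of the original relation: {OrderID, ProductID}.
{Category, City, OrderID, ProductID, Qty}: {Qty} determines {Category, City, Qty} here but is not a superkey — split on Qty -> Category, City, giving {Category, City, Qty} and {OrderID, ProductID, Qty}.
{Category, City, Qty}: every determinant is a superkey — BCNF.
{OrderID, ProductID, Qty}: every determinant is a superkey — BCNF.

{Category, City, Qty}; {OrderID, ProductID, Qty}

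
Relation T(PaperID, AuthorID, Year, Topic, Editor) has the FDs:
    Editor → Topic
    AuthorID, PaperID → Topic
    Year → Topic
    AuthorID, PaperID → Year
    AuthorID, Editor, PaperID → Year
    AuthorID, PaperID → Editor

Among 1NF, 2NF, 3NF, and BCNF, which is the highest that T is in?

2NF

Candidate key: {AuthorID, PaperID}. Prime attributes: {AuthorID, PaperID}.
Editor → Topic: {Editor}⁺ = {Editor, Topic}, which is not all of the attributes, so the left side is not a superkey — BCNF is violated.
Editor → Topic has non-prime {Topic} on the right and a non-superkey on the left, so 3NF fails.
Checking every proper subset of each key, none determines a non-prime attribute — 2NF is satisfied.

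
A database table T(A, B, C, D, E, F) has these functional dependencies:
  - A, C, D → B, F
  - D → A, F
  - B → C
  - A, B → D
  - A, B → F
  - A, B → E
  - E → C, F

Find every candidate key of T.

{A, B} is a candidate key since {A, B}⁺ = {A, B, C, D, E, F} covers every attribute.
{B, D} is a candidate key since {B, D}⁺ = {A, B, C, D, E, F} covers every attribute.
{C, D} is a candidate key since {C, D}⁺ = {A, B, C, D, E, F} covers every attribute.
{D, E} is a candidate key since {D, E}⁺ = {A, B, C, D, E, F} covers every attribute.
No proper subset of any of these is a key, and no other minimal superkey exists.

{A, B}, {B, D}, {C, D}, {D, E}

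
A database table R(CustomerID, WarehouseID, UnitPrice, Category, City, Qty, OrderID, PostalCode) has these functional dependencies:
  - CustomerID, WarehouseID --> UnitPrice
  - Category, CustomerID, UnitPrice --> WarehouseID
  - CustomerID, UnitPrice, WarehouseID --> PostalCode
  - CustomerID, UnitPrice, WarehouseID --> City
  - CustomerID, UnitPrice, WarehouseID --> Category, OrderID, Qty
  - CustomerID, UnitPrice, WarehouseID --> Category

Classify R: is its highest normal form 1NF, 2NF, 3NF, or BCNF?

BCNF

Candidate keys: {Category, CustomerID, UnitPrice}, {CustomerID, WarehouseID}. Prime attributes: {Category, CustomerID, UnitPrice, WarehouseID}.
Every FD has a superkey on the left, so the relation is in BCNF.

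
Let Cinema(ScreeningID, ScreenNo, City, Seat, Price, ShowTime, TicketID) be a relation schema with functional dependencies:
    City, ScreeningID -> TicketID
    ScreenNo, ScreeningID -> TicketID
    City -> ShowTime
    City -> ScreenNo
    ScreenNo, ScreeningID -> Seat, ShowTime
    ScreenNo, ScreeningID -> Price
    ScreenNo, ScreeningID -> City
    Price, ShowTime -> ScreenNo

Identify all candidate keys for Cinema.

No FD produces {ScreeningID}, so it must be in every candidate key.
Closure of {City, ScreeningID} is {City, Price, ScreenNo, ScreeningID, Seat, ShowTime, TicketID}, the whole schema; {City, ScreeningID} is a candidate key.
Closure of {ScreenNo, ScreeningID} is {City, Price, ScreenNo, ScreeningID, Seat, ShowTime, TicketID}, the whole schema; {ScreenNo, ScreeningID} is a candidate key.
Closure of {Price, ScreeningID, ShowTime} is {City, Price, ScreenNo, ScreeningID, Seat, ShowTime, TicketID}, the whole schema; {Price, ScreeningID, ShowTime} is a candidate key.
No proper subset of any of these is a key, and no other minimal superkey exists.

{City, ScreeningID}, {Price, ScreeningID, ShowTime}, {ScreenNo, ScreeningID}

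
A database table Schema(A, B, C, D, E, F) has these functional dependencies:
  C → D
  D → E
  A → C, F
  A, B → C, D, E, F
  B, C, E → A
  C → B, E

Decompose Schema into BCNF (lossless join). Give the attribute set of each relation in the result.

Candidate keys of the original relation: {A}, {C}.
In {A, B, C, D, E, F}, {D} is not a superkey ({D}⁺ restricted to this set is {D, E}), so split on D → E into {D, E} and {A, B, C, D, F}.
{D, E}: every determinant is a superkey — BCNF.
{A, B, C, D, F}: every determinant is a superkey — BCNF.

{A, B, C, D, F}; {D, E}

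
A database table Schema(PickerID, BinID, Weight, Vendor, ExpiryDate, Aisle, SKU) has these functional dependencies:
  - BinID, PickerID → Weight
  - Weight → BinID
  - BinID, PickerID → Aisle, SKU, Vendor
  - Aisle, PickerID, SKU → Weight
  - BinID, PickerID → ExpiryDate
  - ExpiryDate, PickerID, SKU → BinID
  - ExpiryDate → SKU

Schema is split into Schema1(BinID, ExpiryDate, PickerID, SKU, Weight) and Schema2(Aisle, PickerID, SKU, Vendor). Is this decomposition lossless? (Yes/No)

The shared attributes are {PickerID, SKU} and {PickerID, SKU}⁺ = {PickerID, SKU}.
Neither Schema1 nor Schema2 is contained in that closure, so the decomposition is lossy.

No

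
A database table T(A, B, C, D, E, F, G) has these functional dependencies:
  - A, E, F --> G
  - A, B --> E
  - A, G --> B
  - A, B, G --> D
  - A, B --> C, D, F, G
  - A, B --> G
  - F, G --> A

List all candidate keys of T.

{A, B}⁺ = {A, B, C, D, E, F, G} — all of the relation — so {A, B} is a candidate key.
{A, G}⁺ = {A, B, C, D, E, F, G} — all of the relation — so {A, G} is a candidate key.
{F, G}⁺ = {A, B, C, D, E, F, G} — all of the relation — so {F, G} is a candidate key.
{A, E, F}⁺ = {A, B, C, D, E, F, G} — all of the relation — so {A, E, F} is a candidate key.
Any other superkey properly contains one of these, so there are no further candidate keys.

{A, B}, {A, E, F}, {A, G}, {F, G}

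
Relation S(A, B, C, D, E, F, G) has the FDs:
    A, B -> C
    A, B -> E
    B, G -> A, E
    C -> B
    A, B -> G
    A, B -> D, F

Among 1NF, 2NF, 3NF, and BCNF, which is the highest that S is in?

3NF

Candidate keys: {A, B}, {A, C}, {B, G}, {C, G}. Prime attributes: {A, B, C, G}.
For C -> B we have {C}⁺ = {B, C}; {C} is not a superkey, so BCNF fails.
But every attribute on its right side ({B}) is prime, and the same holds for every other non-superkey FD, so 3NF still holds.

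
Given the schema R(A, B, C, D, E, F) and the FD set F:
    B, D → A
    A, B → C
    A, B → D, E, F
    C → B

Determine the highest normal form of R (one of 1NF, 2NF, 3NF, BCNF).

Candidate keys: {A, B}, {A, C}, {B, D}, {C, D}. Prime attributes: {A, B, C, D}.
For C → B we have {C}⁺ = {B, C}; {C} is not a superkey, so BCNF fails.
But every attribute on its right side ({B}) is prime, and the same holds for every other non-superkey FD, so 3NF still holds.

3NF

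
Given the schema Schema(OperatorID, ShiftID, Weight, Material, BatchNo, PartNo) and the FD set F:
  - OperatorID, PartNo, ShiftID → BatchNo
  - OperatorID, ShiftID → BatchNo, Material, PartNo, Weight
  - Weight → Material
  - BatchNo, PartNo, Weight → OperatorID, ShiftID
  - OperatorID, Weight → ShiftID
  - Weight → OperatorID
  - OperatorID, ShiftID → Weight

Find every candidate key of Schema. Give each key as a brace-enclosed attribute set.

{OperatorID, ShiftID}, {Weight}

{Weight}⁺ = {BatchNo, Material, OperatorID, PartNo, ShiftID, Weight} — all of the relation — so {Weight} is a candidate key.
{OperatorID, ShiftID}⁺ = {BatchNo, Material, OperatorID, PartNo, ShiftID, Weight} — all of the relation — so {OperatorID, ShiftID} is a candidate key.
These are minimal and exhaustive — every other superkey contains one of them.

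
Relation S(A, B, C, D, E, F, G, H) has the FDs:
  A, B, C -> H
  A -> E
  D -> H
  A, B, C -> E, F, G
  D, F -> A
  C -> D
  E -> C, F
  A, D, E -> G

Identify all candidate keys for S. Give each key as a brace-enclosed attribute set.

{B} never appears on the right of any FD, so every key must include it.
{A, B}⁺ = {A, B, C, D, E, F, G, H} — all of the relation — so {A, B} is a candidate key.
{B, E}⁺ = {A, B, C, D, E, F, G, H} — all of the relation — so {B, E} is a candidate key.
{B, C, F}⁺ = {A, B, C, D, E, F, G, H} — all of the relation — so {B, C, F} is a candidate key.
{B, D, F}⁺ = {A, B, C, D, E, F, G, H} — all of the relation — so {B, D, F} is a candidate key.
These are minimal and exhaustive — every other superkey contains one of them.

{A, B}, {B, C, F}, {B, D, F}, {B, E}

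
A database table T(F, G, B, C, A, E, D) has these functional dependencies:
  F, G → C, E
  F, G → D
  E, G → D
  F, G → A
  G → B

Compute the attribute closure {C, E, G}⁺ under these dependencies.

Start with {C, E, G}.
E, G → D applies; add {D} → now {C, D, E, G}.
G → B applies; add {B} → now {B, C, D, E, G}.
No further FD applies.

{B, C, D, E, G}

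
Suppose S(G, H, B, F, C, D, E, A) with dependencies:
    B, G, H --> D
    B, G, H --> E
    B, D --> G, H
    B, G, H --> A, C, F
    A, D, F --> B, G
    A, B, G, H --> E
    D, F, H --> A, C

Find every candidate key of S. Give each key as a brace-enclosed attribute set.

{A, D, F}, {B, D}, {B, G, H}, {D, F, H}

{B, D} is a candidate key since {B, D}⁺ = {A, B, C, D, E, F, G, H} covers every attribute.
{A, D, F} is a candidate key since {A, D, F}⁺ = {A, B, C, D, E, F, G, H} covers every attribute.
{B, G, H} is a candidate key since {B, G, H}⁺ = {A, B, C, D, E, F, G, H} covers every attribute.
{D, F, H} is a candidate key since {D, F, H}⁺ = {A, B, C, D, E, F, G, H} covers every attribute.
These are minimal and exhaustive — every other superkey contains one of them.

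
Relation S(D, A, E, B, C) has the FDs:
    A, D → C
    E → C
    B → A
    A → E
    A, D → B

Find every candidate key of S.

Attributes never on any right-hand side: {D} — every candidate key must contain it.
Closure of {A, D} is {A, B, C, D, E}, the whole schema; {A, D} is a candidate key.
Closure of {B, D} is {A, B, C, D, E}, the whole schema; {B, D} is a candidate key.
These are minimal and exhaustive — every other superkey contains one of them.

{A, D}, {B, D}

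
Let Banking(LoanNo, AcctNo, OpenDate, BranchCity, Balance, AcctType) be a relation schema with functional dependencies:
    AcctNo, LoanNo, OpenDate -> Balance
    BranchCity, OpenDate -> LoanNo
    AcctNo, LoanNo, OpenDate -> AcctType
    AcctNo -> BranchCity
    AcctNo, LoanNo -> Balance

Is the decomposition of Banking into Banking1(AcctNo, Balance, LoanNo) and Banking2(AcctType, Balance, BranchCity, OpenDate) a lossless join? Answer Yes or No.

Banking1 ∩ Banking2 = {Balance}; its closure under F is {Balance}.
Banking1 ⊄ {Balance} and Banking2 ⊄ {Balance}, so the split is lossy.

No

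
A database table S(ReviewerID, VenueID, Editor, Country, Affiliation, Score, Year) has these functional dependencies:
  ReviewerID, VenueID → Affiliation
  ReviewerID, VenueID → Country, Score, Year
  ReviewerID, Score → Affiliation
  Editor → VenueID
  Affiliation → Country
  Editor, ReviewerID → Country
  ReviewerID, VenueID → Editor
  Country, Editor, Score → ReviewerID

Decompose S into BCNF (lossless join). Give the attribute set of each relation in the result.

{Affiliation, Country}; {Affiliation, ReviewerID, Score}; {Editor, ReviewerID, Score, Year}; {Editor, VenueID}

Candidate keys of the original relation: {Affiliation, Editor, Score}, {Country, Editor, Score}, {Editor, ReviewerID}, {ReviewerID, VenueID}.
In {Affiliation, Country, Editor, ReviewerID, Score, VenueID, Year}, {ReviewerID, Score} is not a superkey ({ReviewerID, Score}⁺ restricted to this set is {Affiliation, Country, ReviewerID, Score}), so split on ReviewerID, Score → Affiliation, Country into {Affiliation, Country, ReviewerID, Score} and {Editor, ReviewerID, Score, VenueID, Year}.
In {Affiliation, Country, ReviewerID, Score}, {Affiliation} is not a superkey ({Affiliation}⁺ restricted to this set is {Affiliation, Country}), so split on Affiliation → Country into {Affiliation, Country} and {Affiliation, ReviewerID, Score}.
{Affiliation, Country}: every determinant is a superkey — BCNF.
{Affiliation, ReviewerID, Score}: every determinant is a superkey — BCNF.
In {Editor, ReviewerID, Score, VenueID, Year}, {Editor} is not a superkey ({Editor}⁺ restricted to this set is {Editor, VenueID}), so split on Editor → VenueID into {Editor, VenueID} and {Editor, ReviewerID, Score, Year}.
{Editor, VenueID}: every determinant is a superkey — BCNF.
{Editor, ReviewerID, Score, Year}: every determinant is a superkey — BCNF.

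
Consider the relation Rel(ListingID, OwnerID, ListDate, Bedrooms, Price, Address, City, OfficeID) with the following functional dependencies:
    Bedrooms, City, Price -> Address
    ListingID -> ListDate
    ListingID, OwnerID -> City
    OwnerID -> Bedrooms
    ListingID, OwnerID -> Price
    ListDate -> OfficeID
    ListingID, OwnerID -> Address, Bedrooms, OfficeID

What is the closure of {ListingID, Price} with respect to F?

{ListDate, ListingID, OfficeID, Price}

Start with {ListingID, Price}.
ListingID -> ListDate applies; add {ListDate} → now {ListDate, ListingID, Price}.
ListDate -> OfficeID applies; add {OfficeID} → now {ListDate, ListingID, OfficeID, Price}.
No further FD applies.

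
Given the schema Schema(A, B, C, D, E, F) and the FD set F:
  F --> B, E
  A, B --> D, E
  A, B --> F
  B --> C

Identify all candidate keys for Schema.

Attributes never on any right-hand side: {A} — every candidate key must contain it.
Closure of {A, B} is {A, B, C, D, E, F}, the whole schema; {A, B} is a candidate key.
Closure of {A, F} is {A, B, C, D, E, F}, the whole schema; {A, F} is a candidate key.
Any other superkey properly contains one of these, so there are no further candidate keys.

{A, B}, {A, F}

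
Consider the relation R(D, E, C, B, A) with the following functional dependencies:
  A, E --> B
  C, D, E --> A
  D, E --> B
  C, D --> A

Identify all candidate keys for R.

{C, D, E}

No FD produces {C, D, E}, so they must be in every candidate key.
Closure of {C, D, E} is {A, B, C, D, E}, the whole schema; {C, D, E} is a candidate key.
Every other attribute set either contains this one or has a smaller closure.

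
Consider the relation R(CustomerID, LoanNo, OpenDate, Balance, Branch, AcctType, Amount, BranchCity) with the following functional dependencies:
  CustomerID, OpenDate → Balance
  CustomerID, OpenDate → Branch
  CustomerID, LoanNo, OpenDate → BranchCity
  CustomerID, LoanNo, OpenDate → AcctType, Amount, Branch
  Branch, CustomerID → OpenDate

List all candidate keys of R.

{Branch, CustomerID, LoanNo}, {CustomerID, LoanNo, OpenDate}

Attributes never on any right-hand side: {CustomerID, LoanNo} — every candidate key must contain all of them.
{Branch, CustomerID, LoanNo}⁺ = {AcctType, Amount, Balance, Branch, BranchCity, CustomerID, LoanNo, OpenDate}, which is every attribute, so {Branch, CustomerID, LoanNo} is a candidate key.
{CustomerID, LoanNo, OpenDate}⁺ = {AcctType, Amount, Balance, Branch, BranchCity, CustomerID, LoanNo, OpenDate}, which is every attribute, so {CustomerID, LoanNo, OpenDate} is a candidate key.
No proper subset of any of these is a key, and no other minimal superkey exists.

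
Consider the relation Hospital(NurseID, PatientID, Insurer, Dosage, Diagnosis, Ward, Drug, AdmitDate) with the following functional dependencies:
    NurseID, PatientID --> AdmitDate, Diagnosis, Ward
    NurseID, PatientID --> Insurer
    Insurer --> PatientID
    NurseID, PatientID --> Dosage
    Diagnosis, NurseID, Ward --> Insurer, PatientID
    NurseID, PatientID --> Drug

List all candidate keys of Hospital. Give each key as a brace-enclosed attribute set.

{NurseID} never appears on the right of any FD, so every key must include it.
{Insurer, NurseID}⁺ = {AdmitDate, Diagnosis, Dosage, Drug, Insurer, NurseID, PatientID, Ward}, which is every attribute, so {Insurer, NurseID} is a candidate key.
{NurseID, PatientID}⁺ = {AdmitDate, Diagnosis, Dosage, Drug, Insurer, NurseID, PatientID, Ward}, which is every attribute, so {NurseID, PatientID} is a candidate key.
{Diagnosis, NurseID, Ward}⁺ = {AdmitDate, Diagnosis, Dosage, Drug, Insurer, NurseID, PatientID, Ward}, which is every attribute, so {Diagnosis, NurseID, Ward} is a candidate key.
No proper subset of any of these is a key, and no other minimal superkey exists.

{Diagnosis, NurseID, Ward}, {Insurer, NurseID}, {NurseID, PatientID}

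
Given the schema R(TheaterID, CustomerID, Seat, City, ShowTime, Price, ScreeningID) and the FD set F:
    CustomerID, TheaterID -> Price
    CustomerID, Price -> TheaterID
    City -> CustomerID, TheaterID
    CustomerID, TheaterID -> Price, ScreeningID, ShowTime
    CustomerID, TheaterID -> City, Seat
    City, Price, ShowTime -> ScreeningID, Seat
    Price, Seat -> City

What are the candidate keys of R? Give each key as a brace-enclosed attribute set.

{City} is a candidate key since {City}⁺ = {City, CustomerID, Price, ScreeningID, Seat, ShowTime, TheaterID} covers every attribute.
{CustomerID, Price} is a candidate key since {CustomerID, Price}⁺ = {City, CustomerID, Price, ScreeningID, Seat, ShowTime, TheaterID} covers every attribute.
{CustomerID, TheaterID} is a candidate key since {CustomerID, TheaterID}⁺ = {City, CustomerID, Price, ScreeningID, Seat, ShowTime, TheaterID} covers every attribute.
{Price, Seat} is a candidate key since {Price, Seat}⁺ = {City, CustomerID, Price, ScreeningID, Seat, ShowTime, TheaterID} covers every attribute.
These are minimal and exhaustive — every other superkey contains one of them.

{City}, {CustomerID, Price}, {CustomerID, TheaterID}, {Price, Seat}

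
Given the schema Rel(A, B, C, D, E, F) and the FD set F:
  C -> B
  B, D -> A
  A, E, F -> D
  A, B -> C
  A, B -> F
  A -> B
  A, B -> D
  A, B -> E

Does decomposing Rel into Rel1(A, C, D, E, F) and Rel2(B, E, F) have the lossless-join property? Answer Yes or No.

Common attributes: {E, F}; their closure is {E, F}.
Neither Rel1 nor Rel2 is contained in that closure, so the decomposition is lossy.

No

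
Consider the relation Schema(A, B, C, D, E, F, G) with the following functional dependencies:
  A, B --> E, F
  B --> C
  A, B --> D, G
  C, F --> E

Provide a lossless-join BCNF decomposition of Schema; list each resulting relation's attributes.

{A, B, D, F, G}; {B, C}; {B, E, F}

Candidate key of the original relation: {A, B}.
In {A, B, C, D, E, F, G}, {B} is not a superkey ({B}⁺ restricted to this set is {B, C}), so split on B --> C into {B, C} and {A, B, D, E, F, G}.
{B, C} is in BCNF.
In {A, B, D, E, F, G}, {B, F} is not a superkey ({B, F}⁺ restricted to this set is {B, E, F}), so split on B, F --> E into {B, E, F} and {A, B, D, F, G}.
{B, E, F} is in BCNF.
{A, B, D, F, G} is in BCNF.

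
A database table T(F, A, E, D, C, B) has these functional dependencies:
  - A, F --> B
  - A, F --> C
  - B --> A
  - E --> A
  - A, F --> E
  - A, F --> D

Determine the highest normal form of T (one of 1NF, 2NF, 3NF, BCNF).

Candidate keys: {A, F}, {B, F}, {E, F}. Prime attributes: {A, B, E, F}.
B --> A breaks BCNF: {B}⁺ = {A, B}, so {B} is not a superkey.
Its right-hand attributes {A} are all prime, as are those of every other non-superkey FD — the relation is in 3NF.

3NF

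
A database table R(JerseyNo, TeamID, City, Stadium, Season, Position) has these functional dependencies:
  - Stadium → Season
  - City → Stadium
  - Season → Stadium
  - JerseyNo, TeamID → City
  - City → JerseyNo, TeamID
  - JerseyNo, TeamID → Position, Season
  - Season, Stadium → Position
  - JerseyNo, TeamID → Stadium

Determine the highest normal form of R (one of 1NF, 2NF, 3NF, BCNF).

Candidate keys: {City}, {JerseyNo, TeamID}. Prime attributes: {City, JerseyNo, TeamID}.
For Stadium → Season we have {Stadium}⁺ = {Position, Season, Stadium}; {Stadium} is not a superkey, so BCNF fails.
Stadium → Season determines the non-prime attribute {Season} from a non-superkey — 3NF is violated.
No non-prime attribute depends on a proper subset of any candidate key, so 2NF holds.

2NF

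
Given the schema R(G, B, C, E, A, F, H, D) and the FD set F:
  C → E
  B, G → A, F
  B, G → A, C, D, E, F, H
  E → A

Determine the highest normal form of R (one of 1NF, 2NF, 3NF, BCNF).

2NF

Candidate key: {B, G}. Prime attributes: {B, G}.
C → E breaks BCNF: {C}⁺ = {A, C, E}, so {C} is not a superkey.
C → E has non-prime {E} on the right and a non-superkey on the left, so 3NF fails.
Checking every proper subset of each key, none determines a non-prime attribute — 2NF is satisfied.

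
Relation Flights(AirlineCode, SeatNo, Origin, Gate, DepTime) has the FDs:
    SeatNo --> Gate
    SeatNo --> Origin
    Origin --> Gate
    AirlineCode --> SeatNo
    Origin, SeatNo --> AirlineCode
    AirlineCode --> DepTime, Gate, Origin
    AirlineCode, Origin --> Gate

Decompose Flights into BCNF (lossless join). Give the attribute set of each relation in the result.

{AirlineCode, DepTime, Origin, SeatNo}; {Gate, Origin}

Candidate keys of the original relation: {AirlineCode}, {SeatNo}.
Within {AirlineCode, DepTime, Gate, Origin, SeatNo}: {Origin}⁺ ∩ {AirlineCode, DepTime, Gate, Origin, SeatNo} = {Gate, Origin}, not the whole set, so Origin --> Gate violates BCNF; decompose into {Gate, Origin} and {AirlineCode, DepTime, Origin, SeatNo}.
{Gate, Origin}: every determinant is a superkey — BCNF.
{AirlineCode, DepTime, Origin, SeatNo}: every determinant is a superkey — BCNF.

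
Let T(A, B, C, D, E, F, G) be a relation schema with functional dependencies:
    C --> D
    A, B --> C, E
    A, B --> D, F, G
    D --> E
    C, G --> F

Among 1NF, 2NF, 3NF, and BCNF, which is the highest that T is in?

Candidate key: {A, B}. Prime attributes: {A, B}.
C --> D: {C}⁺ = {C, D, E}, which is not all of the attributes, so the left side is not a superkey — BCNF is violated.
C --> D determines the non-prime attribute {D} from a non-superkey — 3NF is violated.
No non-prime attribute depends on a proper subset of any candidate key, so 2NF holds.

2NF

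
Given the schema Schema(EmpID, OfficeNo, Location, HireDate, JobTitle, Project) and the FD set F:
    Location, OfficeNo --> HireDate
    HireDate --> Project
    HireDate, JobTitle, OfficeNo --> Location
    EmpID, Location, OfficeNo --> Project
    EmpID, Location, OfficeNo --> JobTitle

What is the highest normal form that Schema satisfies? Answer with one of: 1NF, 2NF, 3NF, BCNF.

Candidate keys: {EmpID, HireDate, JobTitle, OfficeNo}, {EmpID, Location, OfficeNo}. Prime attributes: {EmpID, HireDate, JobTitle, Location, OfficeNo}.
Location, OfficeNo --> HireDate breaks BCNF: {Location, OfficeNo}⁺ = {HireDate, Location, OfficeNo, Project}, so {Location, OfficeNo} is not a superkey.
HireDate --> Project has non-prime {Project} on the right and a non-superkey on the left, so 3NF fails.
Since {Location, OfficeNo} ⊂ {EmpID, Location, OfficeNo} and {Location, OfficeNo}⁺ ⊇ {Project} with {Project} non-prime, there is a partial dependency; 2NF fails.

1NF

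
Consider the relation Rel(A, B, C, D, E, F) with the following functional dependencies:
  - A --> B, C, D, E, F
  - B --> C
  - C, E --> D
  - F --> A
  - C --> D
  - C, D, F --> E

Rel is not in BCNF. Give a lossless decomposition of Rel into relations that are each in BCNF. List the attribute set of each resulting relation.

{A, B, E, F}; {B, C}; {C, D}

Candidate keys of the original relation: {A}, {F}.
{A, B, C, D, E, F}: {B} determines {B, C, D} here but is not a superkey — split on B --> C, D, giving {B, C, D} and {A, B, E, F}.
{B, C, D}: {C} determines {C, D} here but is not a superkey — split on C --> D, giving {C, D} and {B, C}.
{C, D}: every determinant is a superkey — BCNF.
{B, C}: every determinant is a superkey — BCNF.
{A, B, E, F}: every determinant is a superkey — BCNF.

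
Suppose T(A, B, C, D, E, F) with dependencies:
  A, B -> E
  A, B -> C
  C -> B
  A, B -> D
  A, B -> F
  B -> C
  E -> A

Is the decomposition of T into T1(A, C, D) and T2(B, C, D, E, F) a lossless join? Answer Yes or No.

T1 ∩ T2 = {C, D}; its closure under F is {B, C, D}.
T1 ⊄ {B, C, D} and T2 ⊄ {B, C, D}, so the split is lossy.

No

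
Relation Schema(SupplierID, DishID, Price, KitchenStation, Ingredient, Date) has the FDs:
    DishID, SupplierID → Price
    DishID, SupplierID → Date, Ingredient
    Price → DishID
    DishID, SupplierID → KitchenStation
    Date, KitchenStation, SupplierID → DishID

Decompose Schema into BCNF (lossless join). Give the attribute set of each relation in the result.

Candidate keys of the original relation: {Date, KitchenStation, SupplierID}, {DishID, SupplierID}, {Price, SupplierID}.
{Date, DishID, Ingredient, KitchenStation, Price, SupplierID}: {Price} determines {DishID, Price} here but is not a superkey — split on Price → DishID, giving {DishID, Price} and {Date, Ingredient, KitchenStation, Price, SupplierID}.
{DishID, Price}: every determinant is a superkey — BCNF.
{Date, Ingredient, KitchenStation, Price, SupplierID}: every determinant is a superkey — BCNF.

{Date, Ingredient, KitchenStation, Price, SupplierID}; {DishID, Price}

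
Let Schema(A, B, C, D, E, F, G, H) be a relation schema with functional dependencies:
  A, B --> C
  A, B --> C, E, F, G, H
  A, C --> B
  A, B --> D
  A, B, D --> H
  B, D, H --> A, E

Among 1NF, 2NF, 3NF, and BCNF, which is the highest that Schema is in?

Candidate keys: {A, B}, {A, C}, {B, D, H}. Prime attributes: {A, B, C, D, H}.
Each dependency's left side is a superkey — BCNF holds.

BCNF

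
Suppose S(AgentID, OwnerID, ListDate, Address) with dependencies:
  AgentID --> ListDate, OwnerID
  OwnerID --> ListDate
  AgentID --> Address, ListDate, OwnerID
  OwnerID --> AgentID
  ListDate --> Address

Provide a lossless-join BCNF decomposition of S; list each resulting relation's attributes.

{Address, ListDate}; {AgentID, ListDate, OwnerID}

Candidate keys of the original relation: {AgentID}, {OwnerID}.
Within {Address, AgentID, ListDate, OwnerID}: {ListDate}⁺ ∩ {Address, AgentID, ListDate, OwnerID} = {Address, ListDate}, not the whole set, so ListDate --> Address violates BCNF; decompose into {Address, ListDate} and {AgentID, ListDate, OwnerID}.
{Address, ListDate} has no BCNF violation.
{AgentID, ListDate, OwnerID} has no BCNF violation.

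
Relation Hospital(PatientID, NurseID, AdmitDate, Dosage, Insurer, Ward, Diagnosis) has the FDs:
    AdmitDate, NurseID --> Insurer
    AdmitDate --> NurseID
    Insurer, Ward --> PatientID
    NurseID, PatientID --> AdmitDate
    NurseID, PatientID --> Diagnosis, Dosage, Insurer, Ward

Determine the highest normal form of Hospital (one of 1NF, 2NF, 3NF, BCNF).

Candidate keys: {AdmitDate, PatientID}, {AdmitDate, Ward}, {Insurer, NurseID, Ward}, {NurseID, PatientID}. Prime attributes: {AdmitDate, Insurer, NurseID, PatientID, Ward}.
For AdmitDate, NurseID --> Insurer we have {AdmitDate, NurseID}⁺ = {AdmitDate, Insurer, NurseID}; {AdmitDate, NurseID} is not a superkey, so BCNF fails.
Since {Insurer} ⊆ prime attributes and every other non-superkey FD also has a prime right side, the schema is in 3NF.

3NF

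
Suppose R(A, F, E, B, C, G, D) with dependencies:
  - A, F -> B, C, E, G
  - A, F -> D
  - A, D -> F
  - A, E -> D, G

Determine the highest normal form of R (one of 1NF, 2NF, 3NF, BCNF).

BCNF

Candidate keys: {A, D}, {A, E}, {A, F}. Prime attributes: {A, D, E, F}.
Each dependency's left side is a superkey — BCNF holds.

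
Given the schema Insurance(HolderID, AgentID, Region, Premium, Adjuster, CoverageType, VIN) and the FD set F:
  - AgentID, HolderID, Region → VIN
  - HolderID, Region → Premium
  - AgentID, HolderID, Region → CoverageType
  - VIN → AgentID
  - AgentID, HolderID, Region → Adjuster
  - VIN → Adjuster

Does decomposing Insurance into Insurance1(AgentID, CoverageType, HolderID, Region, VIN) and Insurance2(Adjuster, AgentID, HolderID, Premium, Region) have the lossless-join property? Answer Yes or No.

Yes

Common attributes: {AgentID, HolderID, Region}; their closure is {Adjuster, AgentID, CoverageType, HolderID, Premium, Region, VIN}.
This includes all of Insurance1, so the common attributes are a superkey of Insurance1 — the join is lossless.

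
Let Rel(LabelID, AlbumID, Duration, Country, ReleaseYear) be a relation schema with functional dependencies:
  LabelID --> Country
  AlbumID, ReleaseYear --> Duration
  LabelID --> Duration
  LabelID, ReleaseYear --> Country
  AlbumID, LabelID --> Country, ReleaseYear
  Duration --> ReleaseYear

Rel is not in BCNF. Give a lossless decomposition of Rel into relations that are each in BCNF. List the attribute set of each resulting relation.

{AlbumID, LabelID}; {Country, Duration, LabelID}; {Duration, ReleaseYear}

Candidate key of the original relation: {AlbumID, LabelID}.
{AlbumID, Country, Duration, LabelID, ReleaseYear}: {LabelID} determines {Country, Duration, LabelID, ReleaseYear} here but is not a superkey — split on LabelID --> Country, Duration, ReleaseYear, giving {Country, Duration, LabelID, ReleaseYear} and {AlbumID, LabelID}.
{Country, Duration, LabelID, ReleaseYear}: {Duration} determines {Duration, ReleaseYear} here but is not a superkey — split on Duration --> ReleaseYear, giving {Duration, ReleaseYear} and {Country, Duration, LabelID}.
{Duration, ReleaseYear} has no BCNF violation.
{Country, Duration, LabelID} has no BCNF violation.
{AlbumID, LabelID} has no BCNF violation.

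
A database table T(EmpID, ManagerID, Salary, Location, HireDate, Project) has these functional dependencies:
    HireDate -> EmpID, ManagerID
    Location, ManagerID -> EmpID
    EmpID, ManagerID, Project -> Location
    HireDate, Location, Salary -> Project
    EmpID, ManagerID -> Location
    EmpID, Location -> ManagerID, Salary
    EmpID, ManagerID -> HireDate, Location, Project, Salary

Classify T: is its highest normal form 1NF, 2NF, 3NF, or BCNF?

Candidate keys: {EmpID, Location}, {EmpID, ManagerID}, {HireDate}, {Location, ManagerID}. Prime attributes: {EmpID, HireDate, Location, ManagerID}.
The left-hand side of every FD is a superkey, so BCNF is satisfied.

BCNF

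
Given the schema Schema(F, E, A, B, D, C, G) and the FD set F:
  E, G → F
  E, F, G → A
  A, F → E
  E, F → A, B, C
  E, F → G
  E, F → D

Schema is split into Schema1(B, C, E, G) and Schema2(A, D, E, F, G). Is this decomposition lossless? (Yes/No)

Yes

Common attributes: {E, G}; their closure is {A, B, C, D, E, F, G}.
Schema1 is contained in that closure, so Schema1 ∩ Schema2 → Schema1 holds and the join is lossless.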